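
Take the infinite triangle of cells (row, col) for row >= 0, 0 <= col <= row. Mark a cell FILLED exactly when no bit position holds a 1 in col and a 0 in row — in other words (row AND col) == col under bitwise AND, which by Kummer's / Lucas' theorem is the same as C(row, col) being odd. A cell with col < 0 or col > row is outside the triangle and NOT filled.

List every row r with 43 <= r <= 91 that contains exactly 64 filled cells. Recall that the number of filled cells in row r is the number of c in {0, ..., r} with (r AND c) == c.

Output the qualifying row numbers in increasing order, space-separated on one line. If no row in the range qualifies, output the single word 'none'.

Row r has 2^popcount(r) filled cells, so we need popcount(r) = log2(64) = 6.
Scan r = 43..91 and keep those with exactly 6 one-bits:
r=43=101011 popcount=4 -> skip
r=44=101100 popcount=3 -> skip
r=45=101101 popcount=4 -> skip
r=46=101110 popcount=4 -> skip
r=47=101111 popcount=5 -> skip
r=48=110000 popcount=2 -> skip
r=49=110001 popcount=3 -> skip
r=50=110010 popcount=3 -> skip
r=51=110011 popcount=4 -> skip
r=52=110100 popcount=3 -> skip
r=53=110101 popcount=4 -> skip
r=54=110110 popcount=4 -> skip
r=55=110111 popcount=5 -> skip
r=56=111000 popcount=3 -> skip
r=57=111001 popcount=4 -> skip
r=58=111010 popcount=4 -> skip
r=59=111011 popcount=5 -> skip
r=60=111100 popcount=4 -> skip
r=61=111101 popcount=5 -> skip
r=62=111110 popcount=5 -> skip
r=63=111111 popcount=6 -> KEEP
r=64=1000000 popcount=1 -> skip
r=65=1000001 popcount=2 -> skip
r=66=1000010 popcount=2 -> skip
r=67=1000011 popcount=3 -> skip
r=68=1000100 popcount=2 -> skip
r=69=1000101 popcount=3 -> skip
r=70=1000110 popcount=3 -> skip
r=71=1000111 popcount=4 -> skip
r=72=1001000 popcount=2 -> skip
r=73=1001001 popcount=3 -> skip
r=74=1001010 popcount=3 -> skip
r=75=1001011 popcount=4 -> skip
r=76=1001100 popcount=3 -> skip
r=77=1001101 popcount=4 -> skip
r=78=1001110 popcount=4 -> skip
r=79=1001111 popcount=5 -> skip
r=80=1010000 popcount=2 -> skip
r=81=1010001 popcount=3 -> skip
r=82=1010010 popcount=3 -> skip
r=83=1010011 popcount=4 -> skip
r=84=1010100 popcount=3 -> skip
r=85=1010101 popcount=4 -> skip
r=86=1010110 popcount=4 -> skip
r=87=1010111 popcount=5 -> skip
r=88=1011000 popcount=3 -> skip
r=89=1011001 popcount=4 -> skip
r=90=1011010 popcount=4 -> skip
r=91=1011011 popcount=5 -> skip
Kept rows: 63

Answer: 63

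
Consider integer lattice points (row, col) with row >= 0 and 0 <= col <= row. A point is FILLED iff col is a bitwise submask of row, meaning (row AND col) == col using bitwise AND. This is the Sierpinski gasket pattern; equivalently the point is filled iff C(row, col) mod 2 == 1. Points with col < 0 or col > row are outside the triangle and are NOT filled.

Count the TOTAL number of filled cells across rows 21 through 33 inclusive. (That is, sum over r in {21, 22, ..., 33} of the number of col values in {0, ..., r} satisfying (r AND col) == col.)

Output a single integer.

Answer: 146

Derivation:
r21=10101 pc3: +8 =8
r22=10110 pc3: +8 =16
r23=10111 pc4: +16 =32
r24=11000 pc2: +4 =36
r25=11001 pc3: +8 =44
r26=11010 pc3: +8 =52
r27=11011 pc4: +16 =68
r28=11100 pc3: +8 =76
r29=11101 pc4: +16 =92
r30=11110 pc4: +16 =108
r31=11111 pc5: +32 =140
r32=100000 pc1: +2 =142
r33=100001 pc2: +4 =146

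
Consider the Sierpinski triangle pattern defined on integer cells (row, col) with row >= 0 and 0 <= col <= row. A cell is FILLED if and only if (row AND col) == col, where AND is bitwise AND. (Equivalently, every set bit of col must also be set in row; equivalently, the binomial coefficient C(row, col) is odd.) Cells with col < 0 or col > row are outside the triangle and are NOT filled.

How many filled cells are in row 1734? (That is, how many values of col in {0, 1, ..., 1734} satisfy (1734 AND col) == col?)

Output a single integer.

Answer: 64

Derivation:
1734 in binary = 11011000110
popcount(1734) = number of 1-bits in 11011000110 = 6
A col c satisfies (1734 AND c) == c iff every set bit of c is also set in 1734; each of the 6 set bits of 1734 can independently be on or off in c.
count = 2^6 = 64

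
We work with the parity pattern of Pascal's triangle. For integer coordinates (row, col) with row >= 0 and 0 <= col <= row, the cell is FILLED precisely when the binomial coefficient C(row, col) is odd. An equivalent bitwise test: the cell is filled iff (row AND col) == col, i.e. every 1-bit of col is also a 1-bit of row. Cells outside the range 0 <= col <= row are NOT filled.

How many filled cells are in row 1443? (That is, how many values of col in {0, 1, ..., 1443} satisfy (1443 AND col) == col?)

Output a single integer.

Answer: 64

Derivation:
1443 in binary = 10110100011
popcount(1443) = number of 1-bits in 10110100011 = 6
A col c satisfies (1443 AND c) == c iff every set bit of c is also set in 1443; each of the 6 set bits of 1443 can independently be on or off in c.
count = 2^6 = 64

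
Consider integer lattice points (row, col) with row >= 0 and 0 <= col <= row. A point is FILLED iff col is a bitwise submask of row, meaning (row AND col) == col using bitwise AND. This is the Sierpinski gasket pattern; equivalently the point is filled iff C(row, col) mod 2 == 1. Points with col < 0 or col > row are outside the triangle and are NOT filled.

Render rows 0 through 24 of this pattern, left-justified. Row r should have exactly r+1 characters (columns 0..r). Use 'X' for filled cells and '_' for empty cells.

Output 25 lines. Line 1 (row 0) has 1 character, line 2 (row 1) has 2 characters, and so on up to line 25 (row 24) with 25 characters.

Answer: X
XX
X_X
XXXX
X___X
XX__XX
X_X_X_X
XXXXXXXX
X_______X
XX______XX
X_X_____X_X
XXXX____XXXX
X___X___X___X
XX__XX__XX__XX
X_X_X_X_X_X_X_X
XXXXXXXXXXXXXXXX
X_______________X
XX______________XX
X_X_____________X_X
XXXX____________XXXX
X___X___________X___X
XX__XX__________XX__XX
X_X_X_X_________X_X_X_X
XXXXXXXX________XXXXXXXX
X_______X_______X_______X

Derivation:
r0=0: X
r1=1: XX
r2=10: X_X
r3=11: XXXX
r4=100: X___X
r5=101: XX__XX
r6=110: X_X_X_X
r7=111: XXXXXXXX
r8=1000: X_______X
r9=1001: XX______XX
r10=1010: X_X_____X_X
r11=1011: XXXX____XXXX
r12=1100: X___X___X___X
r13=1101: XX__XX__XX__XX
r14=1110: X_X_X_X_X_X_X_X
r15=1111: XXXXXXXXXXXXXXXX
r16=10000: X_______________X
r17=10001: XX______________XX
r18=10010: X_X_____________X_X
r19=10011: XXXX____________XXXX
r20=10100: X___X___________X___X
r21=10101: XX__XX__________XX__XX
r22=10110: X_X_X_X_________X_X_X_X
r23=10111: XXXXXXXX________XXXXXXXX
r24=11000: X_______X_______X_______X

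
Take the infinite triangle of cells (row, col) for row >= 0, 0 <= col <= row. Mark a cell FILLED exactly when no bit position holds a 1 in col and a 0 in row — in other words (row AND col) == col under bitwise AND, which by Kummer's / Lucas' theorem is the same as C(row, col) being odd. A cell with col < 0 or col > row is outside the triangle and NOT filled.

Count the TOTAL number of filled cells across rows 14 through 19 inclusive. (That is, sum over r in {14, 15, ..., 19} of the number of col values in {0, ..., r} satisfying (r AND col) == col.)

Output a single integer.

r14=1110 pc3: +8 =8
r15=1111 pc4: +16 =24
r16=10000 pc1: +2 =26
r17=10001 pc2: +4 =30
r18=10010 pc2: +4 =34
r19=10011 pc3: +8 =42

Answer: 42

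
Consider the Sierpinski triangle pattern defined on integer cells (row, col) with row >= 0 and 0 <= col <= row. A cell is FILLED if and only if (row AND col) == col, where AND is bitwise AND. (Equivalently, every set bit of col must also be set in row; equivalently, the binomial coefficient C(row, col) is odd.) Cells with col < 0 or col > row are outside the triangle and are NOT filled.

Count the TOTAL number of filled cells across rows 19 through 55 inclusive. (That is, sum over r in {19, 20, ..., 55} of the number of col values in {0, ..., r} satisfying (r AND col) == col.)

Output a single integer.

r19=10011 pc3: +8 =8
r20=10100 pc2: +4 =12
r21=10101 pc3: +8 =20
r22=10110 pc3: +8 =28
r23=10111 pc4: +16 =44
r24=11000 pc2: +4 =48
r25=11001 pc3: +8 =56
r26=11010 pc3: +8 =64
r27=11011 pc4: +16 =80
r28=11100 pc3: +8 =88
r29=11101 pc4: +16 =104
r30=11110 pc4: +16 =120
r31=11111 pc5: +32 =152
r32=100000 pc1: +2 =154
r33=100001 pc2: +4 =158
r34=100010 pc2: +4 =162
r35=100011 pc3: +8 =170
r36=100100 pc2: +4 =174
r37=100101 pc3: +8 =182
r38=100110 pc3: +8 =190
r39=100111 pc4: +16 =206
r40=101000 pc2: +4 =210
r41=101001 pc3: +8 =218
r42=101010 pc3: +8 =226
r43=101011 pc4: +16 =242
r44=101100 pc3: +8 =250
r45=101101 pc4: +16 =266
r46=101110 pc4: +16 =282
r47=101111 pc5: +32 =314
r48=110000 pc2: +4 =318
r49=110001 pc3: +8 =326
r50=110010 pc3: +8 =334
r51=110011 pc4: +16 =350
r52=110100 pc3: +8 =358
r53=110101 pc4: +16 =374
r54=110110 pc4: +16 =390
r55=110111 pc5: +32 =422

Answer: 422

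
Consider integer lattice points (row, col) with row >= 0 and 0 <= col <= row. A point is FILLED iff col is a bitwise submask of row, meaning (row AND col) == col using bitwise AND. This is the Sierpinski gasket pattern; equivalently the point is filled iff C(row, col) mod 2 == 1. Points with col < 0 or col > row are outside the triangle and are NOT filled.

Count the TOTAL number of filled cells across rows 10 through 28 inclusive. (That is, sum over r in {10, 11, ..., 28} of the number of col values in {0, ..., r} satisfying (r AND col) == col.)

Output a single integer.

Answer: 146

Derivation:
r10=1010 pc2: +4 =4
r11=1011 pc3: +8 =12
r12=1100 pc2: +4 =16
r13=1101 pc3: +8 =24
r14=1110 pc3: +8 =32
r15=1111 pc4: +16 =48
r16=10000 pc1: +2 =50
r17=10001 pc2: +4 =54
r18=10010 pc2: +4 =58
r19=10011 pc3: +8 =66
r20=10100 pc2: +4 =70
r21=10101 pc3: +8 =78
r22=10110 pc3: +8 =86
r23=10111 pc4: +16 =102
r24=11000 pc2: +4 =106
r25=11001 pc3: +8 =114
r26=11010 pc3: +8 =122
r27=11011 pc4: +16 =138
r28=11100 pc3: +8 =146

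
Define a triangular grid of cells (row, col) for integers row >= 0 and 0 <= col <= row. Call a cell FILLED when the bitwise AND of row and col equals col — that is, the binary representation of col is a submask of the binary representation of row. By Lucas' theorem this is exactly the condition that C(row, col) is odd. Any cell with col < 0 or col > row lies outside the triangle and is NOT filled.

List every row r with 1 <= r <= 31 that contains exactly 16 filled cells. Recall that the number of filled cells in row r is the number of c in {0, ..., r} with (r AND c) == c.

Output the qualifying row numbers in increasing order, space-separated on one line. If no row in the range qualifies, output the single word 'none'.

Answer: 15 23 27 29 30

Derivation:
Row r has 2^popcount(r) filled cells, so we need popcount(r) = log2(16) = 4.
Scan r = 1..31 and keep those with exactly 4 one-bits:
r=1=1 popcount=1 -> skip
r=2=10 popcount=1 -> skip
r=3=11 popcount=2 -> skip
r=4=100 popcount=1 -> skip
r=5=101 popcount=2 -> skip
r=6=110 popcount=2 -> skip
r=7=111 popcount=3 -> skip
r=8=1000 popcount=1 -> skip
r=9=1001 popcount=2 -> skip
r=10=1010 popcount=2 -> skip
r=11=1011 popcount=3 -> skip
r=12=1100 popcount=2 -> skip
r=13=1101 popcount=3 -> skip
r=14=1110 popcount=3 -> skip
r=15=1111 popcount=4 -> KEEP
r=16=10000 popcount=1 -> skip
r=17=10001 popcount=2 -> skip
r=18=10010 popcount=2 -> skip
r=19=10011 popcount=3 -> skip
r=20=10100 popcount=2 -> skip
r=21=10101 popcount=3 -> skip
r=22=10110 popcount=3 -> skip
r=23=10111 popcount=4 -> KEEP
r=24=11000 popcount=2 -> skip
r=25=11001 popcount=3 -> skip
r=26=11010 popcount=3 -> skip
r=27=11011 popcount=4 -> KEEP
r=28=11100 popcount=3 -> skip
r=29=11101 popcount=4 -> KEEP
r=30=11110 popcount=4 -> KEEP
r=31=11111 popcount=5 -> skip
Kept rows: 15 23 27 29 30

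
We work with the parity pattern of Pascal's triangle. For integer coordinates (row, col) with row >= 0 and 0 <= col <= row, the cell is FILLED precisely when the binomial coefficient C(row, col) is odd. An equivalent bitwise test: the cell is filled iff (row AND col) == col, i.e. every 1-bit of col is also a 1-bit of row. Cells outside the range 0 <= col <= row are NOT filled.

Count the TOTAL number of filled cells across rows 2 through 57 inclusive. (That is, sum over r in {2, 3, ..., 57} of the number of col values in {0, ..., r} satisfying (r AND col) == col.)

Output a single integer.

Answer: 534

Derivation:
r2=10 pc1: +2 =2
r3=11 pc2: +4 =6
r4=100 pc1: +2 =8
r5=101 pc2: +4 =12
r6=110 pc2: +4 =16
r7=111 pc3: +8 =24
r8=1000 pc1: +2 =26
r9=1001 pc2: +4 =30
r10=1010 pc2: +4 =34
r11=1011 pc3: +8 =42
r12=1100 pc2: +4 =46
r13=1101 pc3: +8 =54
r14=1110 pc3: +8 =62
r15=1111 pc4: +16 =78
r16=10000 pc1: +2 =80
r17=10001 pc2: +4 =84
r18=10010 pc2: +4 =88
r19=10011 pc3: +8 =96
r20=10100 pc2: +4 =100
r21=10101 pc3: +8 =108
r22=10110 pc3: +8 =116
r23=10111 pc4: +16 =132
r24=11000 pc2: +4 =136
r25=11001 pc3: +8 =144
r26=11010 pc3: +8 =152
r27=11011 pc4: +16 =168
r28=11100 pc3: +8 =176
r29=11101 pc4: +16 =192
r30=11110 pc4: +16 =208
r31=11111 pc5: +32 =240
r32=100000 pc1: +2 =242
r33=100001 pc2: +4 =246
r34=100010 pc2: +4 =250
r35=100011 pc3: +8 =258
r36=100100 pc2: +4 =262
r37=100101 pc3: +8 =270
r38=100110 pc3: +8 =278
r39=100111 pc4: +16 =294
r40=101000 pc2: +4 =298
r41=101001 pc3: +8 =306
r42=101010 pc3: +8 =314
r43=101011 pc4: +16 =330
r44=101100 pc3: +8 =338
r45=101101 pc4: +16 =354
r46=101110 pc4: +16 =370
r47=101111 pc5: +32 =402
r48=110000 pc2: +4 =406
r49=110001 pc3: +8 =414
r50=110010 pc3: +8 =422
r51=110011 pc4: +16 =438
r52=110100 pc3: +8 =446
r53=110101 pc4: +16 =462
r54=110110 pc4: +16 =478
r55=110111 pc5: +32 =510
r56=111000 pc3: +8 =518
r57=111001 pc4: +16 =534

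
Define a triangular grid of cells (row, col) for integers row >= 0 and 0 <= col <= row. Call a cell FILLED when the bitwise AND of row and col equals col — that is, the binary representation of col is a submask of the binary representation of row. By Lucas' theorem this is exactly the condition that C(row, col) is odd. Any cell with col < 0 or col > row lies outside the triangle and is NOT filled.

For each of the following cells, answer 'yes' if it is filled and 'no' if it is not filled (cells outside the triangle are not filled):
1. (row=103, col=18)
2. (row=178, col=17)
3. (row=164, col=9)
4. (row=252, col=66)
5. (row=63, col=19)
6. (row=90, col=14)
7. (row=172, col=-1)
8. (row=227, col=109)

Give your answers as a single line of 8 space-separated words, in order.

Answer: no no no no yes no no no

Derivation:
(103,18): row=0b1100111, col=0b10010, row AND col = 0b10 = 2; 2 != 18 -> empty
(178,17): row=0b10110010, col=0b10001, row AND col = 0b10000 = 16; 16 != 17 -> empty
(164,9): row=0b10100100, col=0b1001, row AND col = 0b0 = 0; 0 != 9 -> empty
(252,66): row=0b11111100, col=0b1000010, row AND col = 0b1000000 = 64; 64 != 66 -> empty
(63,19): row=0b111111, col=0b10011, row AND col = 0b10011 = 19; 19 == 19 -> filled
(90,14): row=0b1011010, col=0b1110, row AND col = 0b1010 = 10; 10 != 14 -> empty
(172,-1): col outside [0, 172] -> not filled
(227,109): row=0b11100011, col=0b1101101, row AND col = 0b1100001 = 97; 97 != 109 -> empty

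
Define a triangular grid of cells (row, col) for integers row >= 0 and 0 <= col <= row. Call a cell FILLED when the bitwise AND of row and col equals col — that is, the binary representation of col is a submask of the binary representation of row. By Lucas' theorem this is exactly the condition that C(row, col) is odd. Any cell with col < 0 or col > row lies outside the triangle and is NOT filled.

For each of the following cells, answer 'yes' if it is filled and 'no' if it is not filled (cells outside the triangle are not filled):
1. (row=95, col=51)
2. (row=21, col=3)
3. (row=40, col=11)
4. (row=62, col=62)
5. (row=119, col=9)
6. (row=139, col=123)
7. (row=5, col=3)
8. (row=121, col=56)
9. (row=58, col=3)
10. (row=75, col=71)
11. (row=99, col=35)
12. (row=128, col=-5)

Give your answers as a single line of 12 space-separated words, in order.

Answer: no no no yes no no no yes no no yes no

Derivation:
(95,51): row=0b1011111, col=0b110011, row AND col = 0b10011 = 19; 19 != 51 -> empty
(21,3): row=0b10101, col=0b11, row AND col = 0b1 = 1; 1 != 3 -> empty
(40,11): row=0b101000, col=0b1011, row AND col = 0b1000 = 8; 8 != 11 -> empty
(62,62): row=0b111110, col=0b111110, row AND col = 0b111110 = 62; 62 == 62 -> filled
(119,9): row=0b1110111, col=0b1001, row AND col = 0b1 = 1; 1 != 9 -> empty
(139,123): row=0b10001011, col=0b1111011, row AND col = 0b1011 = 11; 11 != 123 -> empty
(5,3): row=0b101, col=0b11, row AND col = 0b1 = 1; 1 != 3 -> empty
(121,56): row=0b1111001, col=0b111000, row AND col = 0b111000 = 56; 56 == 56 -> filled
(58,3): row=0b111010, col=0b11, row AND col = 0b10 = 2; 2 != 3 -> empty
(75,71): row=0b1001011, col=0b1000111, row AND col = 0b1000011 = 67; 67 != 71 -> empty
(99,35): row=0b1100011, col=0b100011, row AND col = 0b100011 = 35; 35 == 35 -> filled
(128,-5): col outside [0, 128] -> not filled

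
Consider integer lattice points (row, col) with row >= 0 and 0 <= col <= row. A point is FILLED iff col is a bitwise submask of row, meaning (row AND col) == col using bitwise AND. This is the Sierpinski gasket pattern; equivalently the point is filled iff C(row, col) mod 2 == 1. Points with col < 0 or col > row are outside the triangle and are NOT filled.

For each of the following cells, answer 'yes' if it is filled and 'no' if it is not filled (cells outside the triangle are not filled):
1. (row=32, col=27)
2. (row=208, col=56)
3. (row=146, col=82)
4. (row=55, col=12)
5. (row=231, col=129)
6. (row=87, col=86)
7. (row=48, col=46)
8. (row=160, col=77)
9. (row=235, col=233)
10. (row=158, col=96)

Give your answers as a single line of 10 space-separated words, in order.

(32,27): row=0b100000, col=0b11011, row AND col = 0b0 = 0; 0 != 27 -> empty
(208,56): row=0b11010000, col=0b111000, row AND col = 0b10000 = 16; 16 != 56 -> empty
(146,82): row=0b10010010, col=0b1010010, row AND col = 0b10010 = 18; 18 != 82 -> empty
(55,12): row=0b110111, col=0b1100, row AND col = 0b100 = 4; 4 != 12 -> empty
(231,129): row=0b11100111, col=0b10000001, row AND col = 0b10000001 = 129; 129 == 129 -> filled
(87,86): row=0b1010111, col=0b1010110, row AND col = 0b1010110 = 86; 86 == 86 -> filled
(48,46): row=0b110000, col=0b101110, row AND col = 0b100000 = 32; 32 != 46 -> empty
(160,77): row=0b10100000, col=0b1001101, row AND col = 0b0 = 0; 0 != 77 -> empty
(235,233): row=0b11101011, col=0b11101001, row AND col = 0b11101001 = 233; 233 == 233 -> filled
(158,96): row=0b10011110, col=0b1100000, row AND col = 0b0 = 0; 0 != 96 -> empty

Answer: no no no no yes yes no no yes no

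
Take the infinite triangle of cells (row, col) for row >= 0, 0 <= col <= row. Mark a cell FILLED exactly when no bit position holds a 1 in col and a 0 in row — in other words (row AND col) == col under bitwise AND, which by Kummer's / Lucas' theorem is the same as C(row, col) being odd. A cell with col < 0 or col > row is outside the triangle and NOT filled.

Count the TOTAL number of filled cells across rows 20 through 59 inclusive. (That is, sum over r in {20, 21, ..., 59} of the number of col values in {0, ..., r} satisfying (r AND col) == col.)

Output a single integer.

Answer: 486

Derivation:
r20=10100 pc2: +4 =4
r21=10101 pc3: +8 =12
r22=10110 pc3: +8 =20
r23=10111 pc4: +16 =36
r24=11000 pc2: +4 =40
r25=11001 pc3: +8 =48
r26=11010 pc3: +8 =56
r27=11011 pc4: +16 =72
r28=11100 pc3: +8 =80
r29=11101 pc4: +16 =96
r30=11110 pc4: +16 =112
r31=11111 pc5: +32 =144
r32=100000 pc1: +2 =146
r33=100001 pc2: +4 =150
r34=100010 pc2: +4 =154
r35=100011 pc3: +8 =162
r36=100100 pc2: +4 =166
r37=100101 pc3: +8 =174
r38=100110 pc3: +8 =182
r39=100111 pc4: +16 =198
r40=101000 pc2: +4 =202
r41=101001 pc3: +8 =210
r42=101010 pc3: +8 =218
r43=101011 pc4: +16 =234
r44=101100 pc3: +8 =242
r45=101101 pc4: +16 =258
r46=101110 pc4: +16 =274
r47=101111 pc5: +32 =306
r48=110000 pc2: +4 =310
r49=110001 pc3: +8 =318
r50=110010 pc3: +8 =326
r51=110011 pc4: +16 =342
r52=110100 pc3: +8 =350
r53=110101 pc4: +16 =366
r54=110110 pc4: +16 =382
r55=110111 pc5: +32 =414
r56=111000 pc3: +8 =422
r57=111001 pc4: +16 =438
r58=111010 pc4: +16 =454
r59=111011 pc5: +32 =486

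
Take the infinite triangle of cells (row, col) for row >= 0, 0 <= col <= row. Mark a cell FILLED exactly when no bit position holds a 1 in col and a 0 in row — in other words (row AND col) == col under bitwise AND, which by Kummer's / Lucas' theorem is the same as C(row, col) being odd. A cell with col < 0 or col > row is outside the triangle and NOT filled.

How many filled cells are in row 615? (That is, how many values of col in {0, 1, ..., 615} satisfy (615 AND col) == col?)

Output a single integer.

Answer: 64

Derivation:
615 in binary = 1001100111
popcount(615) = number of 1-bits in 1001100111 = 6
A col c satisfies (615 AND c) == c iff every set bit of c is also set in 615; each of the 6 set bits of 615 can independently be on or off in c.
count = 2^6 = 64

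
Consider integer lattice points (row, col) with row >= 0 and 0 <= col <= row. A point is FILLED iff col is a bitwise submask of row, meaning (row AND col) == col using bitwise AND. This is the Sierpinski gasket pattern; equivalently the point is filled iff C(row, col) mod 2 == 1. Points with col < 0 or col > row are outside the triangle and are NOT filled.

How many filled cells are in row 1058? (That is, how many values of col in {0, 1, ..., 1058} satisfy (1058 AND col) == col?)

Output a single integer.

Answer: 8

Derivation:
1058 in binary = 10000100010
popcount(1058) = number of 1-bits in 10000100010 = 3
A col c satisfies (1058 AND c) == c iff every set bit of c is also set in 1058; each of the 3 set bits of 1058 can independently be on or off in c.
count = 2^3 = 8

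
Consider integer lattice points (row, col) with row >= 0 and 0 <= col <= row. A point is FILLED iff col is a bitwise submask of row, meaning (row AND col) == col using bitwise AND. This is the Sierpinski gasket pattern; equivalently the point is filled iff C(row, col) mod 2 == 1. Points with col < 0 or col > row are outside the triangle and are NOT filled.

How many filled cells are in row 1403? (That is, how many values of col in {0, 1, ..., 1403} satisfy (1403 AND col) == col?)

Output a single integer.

1403 in binary = 10101111011
popcount(1403) = number of 1-bits in 10101111011 = 8
A col c satisfies (1403 AND c) == c iff every set bit of c is also set in 1403; each of the 8 set bits of 1403 can independently be on or off in c.
count = 2^8 = 256

Answer: 256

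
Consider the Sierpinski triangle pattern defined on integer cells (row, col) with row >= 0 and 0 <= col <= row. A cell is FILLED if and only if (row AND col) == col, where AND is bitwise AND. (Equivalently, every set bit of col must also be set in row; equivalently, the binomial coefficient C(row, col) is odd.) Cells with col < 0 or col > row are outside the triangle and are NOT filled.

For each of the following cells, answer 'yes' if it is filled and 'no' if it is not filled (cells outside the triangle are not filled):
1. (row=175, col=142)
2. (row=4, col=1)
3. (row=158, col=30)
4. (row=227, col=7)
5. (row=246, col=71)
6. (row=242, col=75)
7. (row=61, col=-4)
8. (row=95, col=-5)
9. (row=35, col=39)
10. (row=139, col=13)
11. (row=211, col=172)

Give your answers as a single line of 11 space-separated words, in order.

Answer: yes no yes no no no no no no no no

Derivation:
(175,142): row=0b10101111, col=0b10001110, row AND col = 0b10001110 = 142; 142 == 142 -> filled
(4,1): row=0b100, col=0b1, row AND col = 0b0 = 0; 0 != 1 -> empty
(158,30): row=0b10011110, col=0b11110, row AND col = 0b11110 = 30; 30 == 30 -> filled
(227,7): row=0b11100011, col=0b111, row AND col = 0b11 = 3; 3 != 7 -> empty
(246,71): row=0b11110110, col=0b1000111, row AND col = 0b1000110 = 70; 70 != 71 -> empty
(242,75): row=0b11110010, col=0b1001011, row AND col = 0b1000010 = 66; 66 != 75 -> empty
(61,-4): col outside [0, 61] -> not filled
(95,-5): col outside [0, 95] -> not filled
(35,39): col outside [0, 35] -> not filled
(139,13): row=0b10001011, col=0b1101, row AND col = 0b1001 = 9; 9 != 13 -> empty
(211,172): row=0b11010011, col=0b10101100, row AND col = 0b10000000 = 128; 128 != 172 -> empty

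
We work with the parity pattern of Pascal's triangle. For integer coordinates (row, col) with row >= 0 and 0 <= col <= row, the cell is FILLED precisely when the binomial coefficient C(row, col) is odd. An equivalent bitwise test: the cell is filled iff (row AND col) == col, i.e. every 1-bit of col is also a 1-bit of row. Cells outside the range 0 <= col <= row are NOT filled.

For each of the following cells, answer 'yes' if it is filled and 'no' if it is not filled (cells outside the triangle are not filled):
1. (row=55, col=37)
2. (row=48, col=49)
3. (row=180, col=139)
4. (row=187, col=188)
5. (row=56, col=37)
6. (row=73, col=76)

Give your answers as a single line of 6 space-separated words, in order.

(55,37): row=0b110111, col=0b100101, row AND col = 0b100101 = 37; 37 == 37 -> filled
(48,49): col outside [0, 48] -> not filled
(180,139): row=0b10110100, col=0b10001011, row AND col = 0b10000000 = 128; 128 != 139 -> empty
(187,188): col outside [0, 187] -> not filled
(56,37): row=0b111000, col=0b100101, row AND col = 0b100000 = 32; 32 != 37 -> empty
(73,76): col outside [0, 73] -> not filled

Answer: yes no no no no no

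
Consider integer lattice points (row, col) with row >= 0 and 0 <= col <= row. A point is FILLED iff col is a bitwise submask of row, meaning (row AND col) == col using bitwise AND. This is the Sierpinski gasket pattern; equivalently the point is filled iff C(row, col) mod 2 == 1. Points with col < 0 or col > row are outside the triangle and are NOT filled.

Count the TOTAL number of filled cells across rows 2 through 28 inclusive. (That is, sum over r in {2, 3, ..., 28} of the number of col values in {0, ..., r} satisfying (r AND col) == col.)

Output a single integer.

Answer: 176

Derivation:
r2=10 pc1: +2 =2
r3=11 pc2: +4 =6
r4=100 pc1: +2 =8
r5=101 pc2: +4 =12
r6=110 pc2: +4 =16
r7=111 pc3: +8 =24
r8=1000 pc1: +2 =26
r9=1001 pc2: +4 =30
r10=1010 pc2: +4 =34
r11=1011 pc3: +8 =42
r12=1100 pc2: +4 =46
r13=1101 pc3: +8 =54
r14=1110 pc3: +8 =62
r15=1111 pc4: +16 =78
r16=10000 pc1: +2 =80
r17=10001 pc2: +4 =84
r18=10010 pc2: +4 =88
r19=10011 pc3: +8 =96
r20=10100 pc2: +4 =100
r21=10101 pc3: +8 =108
r22=10110 pc3: +8 =116
r23=10111 pc4: +16 =132
r24=11000 pc2: +4 =136
r25=11001 pc3: +8 =144
r26=11010 pc3: +8 =152
r27=11011 pc4: +16 =168
r28=11100 pc3: +8 =176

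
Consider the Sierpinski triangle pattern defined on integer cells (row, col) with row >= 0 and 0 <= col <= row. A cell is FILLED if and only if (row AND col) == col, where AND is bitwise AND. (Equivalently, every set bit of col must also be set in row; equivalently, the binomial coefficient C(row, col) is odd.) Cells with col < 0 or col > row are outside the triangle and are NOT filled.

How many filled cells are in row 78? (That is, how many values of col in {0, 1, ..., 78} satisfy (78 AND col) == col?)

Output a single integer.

78 in binary = 1001110
popcount(78) = number of 1-bits in 1001110 = 4
A col c satisfies (78 AND c) == c iff every set bit of c is also set in 78; each of the 4 set bits of 78 can independently be on or off in c.
count = 2^4 = 16

Answer: 16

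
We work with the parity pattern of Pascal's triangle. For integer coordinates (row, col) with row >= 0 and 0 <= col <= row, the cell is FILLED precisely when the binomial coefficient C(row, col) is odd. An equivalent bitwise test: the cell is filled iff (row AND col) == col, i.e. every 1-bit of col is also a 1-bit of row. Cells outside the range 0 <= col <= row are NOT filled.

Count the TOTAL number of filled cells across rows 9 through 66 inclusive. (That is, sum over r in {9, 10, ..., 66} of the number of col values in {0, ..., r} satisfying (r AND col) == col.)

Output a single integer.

Answer: 710

Derivation:
r9=1001 pc2: +4 =4
r10=1010 pc2: +4 =8
r11=1011 pc3: +8 =16
r12=1100 pc2: +4 =20
r13=1101 pc3: +8 =28
r14=1110 pc3: +8 =36
r15=1111 pc4: +16 =52
r16=10000 pc1: +2 =54
r17=10001 pc2: +4 =58
r18=10010 pc2: +4 =62
r19=10011 pc3: +8 =70
r20=10100 pc2: +4 =74
r21=10101 pc3: +8 =82
r22=10110 pc3: +8 =90
r23=10111 pc4: +16 =106
r24=11000 pc2: +4 =110
r25=11001 pc3: +8 =118
r26=11010 pc3: +8 =126
r27=11011 pc4: +16 =142
r28=11100 pc3: +8 =150
r29=11101 pc4: +16 =166
r30=11110 pc4: +16 =182
r31=11111 pc5: +32 =214
r32=100000 pc1: +2 =216
r33=100001 pc2: +4 =220
r34=100010 pc2: +4 =224
r35=100011 pc3: +8 =232
r36=100100 pc2: +4 =236
r37=100101 pc3: +8 =244
r38=100110 pc3: +8 =252
r39=100111 pc4: +16 =268
r40=101000 pc2: +4 =272
r41=101001 pc3: +8 =280
r42=101010 pc3: +8 =288
r43=101011 pc4: +16 =304
r44=101100 pc3: +8 =312
r45=101101 pc4: +16 =328
r46=101110 pc4: +16 =344
r47=101111 pc5: +32 =376
r48=110000 pc2: +4 =380
r49=110001 pc3: +8 =388
r50=110010 pc3: +8 =396
r51=110011 pc4: +16 =412
r52=110100 pc3: +8 =420
r53=110101 pc4: +16 =436
r54=110110 pc4: +16 =452
r55=110111 pc5: +32 =484
r56=111000 pc3: +8 =492
r57=111001 pc4: +16 =508
r58=111010 pc4: +16 =524
r59=111011 pc5: +32 =556
r60=111100 pc4: +16 =572
r61=111101 pc5: +32 =604
r62=111110 pc5: +32 =636
r63=111111 pc6: +64 =700
r64=1000000 pc1: +2 =702
r65=1000001 pc2: +4 =706
r66=1000010 pc2: +4 =710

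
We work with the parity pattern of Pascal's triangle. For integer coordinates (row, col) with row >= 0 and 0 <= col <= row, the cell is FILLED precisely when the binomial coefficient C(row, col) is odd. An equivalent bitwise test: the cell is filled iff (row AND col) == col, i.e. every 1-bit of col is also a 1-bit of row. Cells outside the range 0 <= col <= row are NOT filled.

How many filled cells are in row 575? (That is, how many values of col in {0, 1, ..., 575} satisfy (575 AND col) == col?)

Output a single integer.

Answer: 128

Derivation:
575 in binary = 1000111111
popcount(575) = number of 1-bits in 1000111111 = 7
A col c satisfies (575 AND c) == c iff every set bit of c is also set in 575; each of the 7 set bits of 575 can independently be on or off in c.
count = 2^7 = 128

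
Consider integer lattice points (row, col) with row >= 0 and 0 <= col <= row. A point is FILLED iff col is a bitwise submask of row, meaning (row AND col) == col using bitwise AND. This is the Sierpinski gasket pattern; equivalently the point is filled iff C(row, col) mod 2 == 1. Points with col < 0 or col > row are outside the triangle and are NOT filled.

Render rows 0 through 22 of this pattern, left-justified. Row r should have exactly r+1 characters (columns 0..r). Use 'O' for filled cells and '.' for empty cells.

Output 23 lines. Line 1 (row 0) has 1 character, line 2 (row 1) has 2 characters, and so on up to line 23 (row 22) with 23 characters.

r0=0: O
r1=1: OO
r2=10: O.O
r3=11: OOOO
r4=100: O...O
r5=101: OO..OO
r6=110: O.O.O.O
r7=111: OOOOOOOO
r8=1000: O.......O
r9=1001: OO......OO
r10=1010: O.O.....O.O
r11=1011: OOOO....OOOO
r12=1100: O...O...O...O
r13=1101: OO..OO..OO..OO
r14=1110: O.O.O.O.O.O.O.O
r15=1111: OOOOOOOOOOOOOOOO
r16=10000: O...............O
r17=10001: OO..............OO
r18=10010: O.O.............O.O
r19=10011: OOOO............OOOO
r20=10100: O...O...........O...O
r21=10101: OO..OO..........OO..OO
r22=10110: O.O.O.O.........O.O.O.O

Answer: O
OO
O.O
OOOO
O...O
OO..OO
O.O.O.O
OOOOOOOO
O.......O
OO......OO
O.O.....O.O
OOOO....OOOO
O...O...O...O
OO..OO..OO..OO
O.O.O.O.O.O.O.O
OOOOOOOOOOOOOOOO
O...............O
OO..............OO
O.O.............O.O
OOOO............OOOO
O...O...........O...O
OO..OO..........OO..OO
O.O.O.O.........O.O.O.O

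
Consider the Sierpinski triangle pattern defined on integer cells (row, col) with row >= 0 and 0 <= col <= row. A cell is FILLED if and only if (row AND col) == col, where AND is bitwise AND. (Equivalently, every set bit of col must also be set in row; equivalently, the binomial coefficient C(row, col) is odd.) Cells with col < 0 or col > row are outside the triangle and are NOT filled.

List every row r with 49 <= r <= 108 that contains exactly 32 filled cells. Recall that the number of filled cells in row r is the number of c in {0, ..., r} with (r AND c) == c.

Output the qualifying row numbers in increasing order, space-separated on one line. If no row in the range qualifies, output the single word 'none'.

Row r has 2^popcount(r) filled cells, so we need popcount(r) = log2(32) = 5.
Scan r = 49..108 and keep those with exactly 5 one-bits:
r=49=110001 popcount=3 -> skip
r=50=110010 popcount=3 -> skip
r=51=110011 popcount=4 -> skip
r=52=110100 popcount=3 -> skip
r=53=110101 popcount=4 -> skip
r=54=110110 popcount=4 -> skip
r=55=110111 popcount=5 -> KEEP
r=56=111000 popcount=3 -> skip
r=57=111001 popcount=4 -> skip
r=58=111010 popcount=4 -> skip
r=59=111011 popcount=5 -> KEEP
r=60=111100 popcount=4 -> skip
r=61=111101 popcount=5 -> KEEP
r=62=111110 popcount=5 -> KEEP
r=63=111111 popcount=6 -> skip
r=64=1000000 popcount=1 -> skip
r=65=1000001 popcount=2 -> skip
r=66=1000010 popcount=2 -> skip
r=67=1000011 popcount=3 -> skip
r=68=1000100 popcount=2 -> skip
r=69=1000101 popcount=3 -> skip
r=70=1000110 popcount=3 -> skip
r=71=1000111 popcount=4 -> skip
r=72=1001000 popcount=2 -> skip
r=73=1001001 popcount=3 -> skip
r=74=1001010 popcount=3 -> skip
r=75=1001011 popcount=4 -> skip
r=76=1001100 popcount=3 -> skip
r=77=1001101 popcount=4 -> skip
r=78=1001110 popcount=4 -> skip
r=79=1001111 popcount=5 -> KEEP
r=80=1010000 popcount=2 -> skip
r=81=1010001 popcount=3 -> skip
r=82=1010010 popcount=3 -> skip
r=83=1010011 popcount=4 -> skip
r=84=1010100 popcount=3 -> skip
r=85=1010101 popcount=4 -> skip
r=86=1010110 popcount=4 -> skip
r=87=1010111 popcount=5 -> KEEP
r=88=1011000 popcount=3 -> skip
r=89=1011001 popcount=4 -> skip
r=90=1011010 popcount=4 -> skip
r=91=1011011 popcount=5 -> KEEP
r=92=1011100 popcount=4 -> skip
r=93=1011101 popcount=5 -> KEEP
r=94=1011110 popcount=5 -> KEEP
r=95=1011111 popcount=6 -> skip
r=96=1100000 popcount=2 -> skip
r=97=1100001 popcount=3 -> skip
r=98=1100010 popcount=3 -> skip
r=99=1100011 popcount=4 -> skip
r=100=1100100 popcount=3 -> skip
r=101=1100101 popcount=4 -> skip
r=102=1100110 popcount=4 -> skip
r=103=1100111 popcount=5 -> KEEP
r=104=1101000 popcount=3 -> skip
r=105=1101001 popcount=4 -> skip
r=106=1101010 popcount=4 -> skip
r=107=1101011 popcount=5 -> KEEP
r=108=1101100 popcount=4 -> skip
Kept rows: 55 59 61 62 79 87 91 93 94 103 107

Answer: 55 59 61 62 79 87 91 93 94 103 107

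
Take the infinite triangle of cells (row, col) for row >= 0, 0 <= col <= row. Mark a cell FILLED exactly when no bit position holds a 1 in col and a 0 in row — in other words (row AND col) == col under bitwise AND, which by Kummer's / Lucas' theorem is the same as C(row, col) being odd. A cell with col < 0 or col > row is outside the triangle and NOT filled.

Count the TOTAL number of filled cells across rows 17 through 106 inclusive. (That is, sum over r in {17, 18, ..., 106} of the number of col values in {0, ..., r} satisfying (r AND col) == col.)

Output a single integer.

Answer: 1280

Derivation:
r17=10001 pc2: +4 =4
r18=10010 pc2: +4 =8
r19=10011 pc3: +8 =16
r20=10100 pc2: +4 =20
r21=10101 pc3: +8 =28
r22=10110 pc3: +8 =36
r23=10111 pc4: +16 =52
r24=11000 pc2: +4 =56
r25=11001 pc3: +8 =64
r26=11010 pc3: +8 =72
r27=11011 pc4: +16 =88
r28=11100 pc3: +8 =96
r29=11101 pc4: +16 =112
r30=11110 pc4: +16 =128
r31=11111 pc5: +32 =160
r32=100000 pc1: +2 =162
r33=100001 pc2: +4 =166
r34=100010 pc2: +4 =170
r35=100011 pc3: +8 =178
r36=100100 pc2: +4 =182
r37=100101 pc3: +8 =190
r38=100110 pc3: +8 =198
r39=100111 pc4: +16 =214
r40=101000 pc2: +4 =218
r41=101001 pc3: +8 =226
r42=101010 pc3: +8 =234
r43=101011 pc4: +16 =250
r44=101100 pc3: +8 =258
r45=101101 pc4: +16 =274
r46=101110 pc4: +16 =290
r47=101111 pc5: +32 =322
r48=110000 pc2: +4 =326
r49=110001 pc3: +8 =334
r50=110010 pc3: +8 =342
r51=110011 pc4: +16 =358
r52=110100 pc3: +8 =366
r53=110101 pc4: +16 =382
r54=110110 pc4: +16 =398
r55=110111 pc5: +32 =430
r56=111000 pc3: +8 =438
r57=111001 pc4: +16 =454
r58=111010 pc4: +16 =470
r59=111011 pc5: +32 =502
r60=111100 pc4: +16 =518
r61=111101 pc5: +32 =550
r62=111110 pc5: +32 =582
r63=111111 pc6: +64 =646
r64=1000000 pc1: +2 =648
r65=1000001 pc2: +4 =652
r66=1000010 pc2: +4 =656
r67=1000011 pc3: +8 =664
r68=1000100 pc2: +4 =668
r69=1000101 pc3: +8 =676
r70=1000110 pc3: +8 =684
r71=1000111 pc4: +16 =700
r72=1001000 pc2: +4 =704
r73=1001001 pc3: +8 =712
r74=1001010 pc3: +8 =720
r75=1001011 pc4: +16 =736
r76=1001100 pc3: +8 =744
r77=1001101 pc4: +16 =760
r78=1001110 pc4: +16 =776
r79=1001111 pc5: +32 =808
r80=1010000 pc2: +4 =812
r81=1010001 pc3: +8 =820
r82=1010010 pc3: +8 =828
r83=1010011 pc4: +16 =844
r84=1010100 pc3: +8 =852
r85=1010101 pc4: +16 =868
r86=1010110 pc4: +16 =884
r87=1010111 pc5: +32 =916
r88=1011000 pc3: +8 =924
r89=1011001 pc4: +16 =940
r90=1011010 pc4: +16 =956
r91=1011011 pc5: +32 =988
r92=1011100 pc4: +16 =1004
r93=1011101 pc5: +32 =1036
r94=1011110 pc5: +32 =1068
r95=1011111 pc6: +64 =1132
r96=1100000 pc2: +4 =1136
r97=1100001 pc3: +8 =1144
r98=1100010 pc3: +8 =1152
r99=1100011 pc4: +16 =1168
r100=1100100 pc3: +8 =1176
r101=1100101 pc4: +16 =1192
r102=1100110 pc4: +16 =1208
r103=1100111 pc5: +32 =1240
r104=1101000 pc3: +8 =1248
r105=1101001 pc4: +16 =1264
r106=1101010 pc4: +16 =1280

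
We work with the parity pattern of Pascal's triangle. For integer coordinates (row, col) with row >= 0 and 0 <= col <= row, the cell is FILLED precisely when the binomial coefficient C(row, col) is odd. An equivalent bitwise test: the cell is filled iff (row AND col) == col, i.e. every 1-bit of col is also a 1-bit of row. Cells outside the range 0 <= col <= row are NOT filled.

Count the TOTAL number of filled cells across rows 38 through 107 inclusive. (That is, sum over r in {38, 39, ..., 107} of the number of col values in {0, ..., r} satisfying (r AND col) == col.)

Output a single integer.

r38=100110 pc3: +8 =8
r39=100111 pc4: +16 =24
r40=101000 pc2: +4 =28
r41=101001 pc3: +8 =36
r42=101010 pc3: +8 =44
r43=101011 pc4: +16 =60
r44=101100 pc3: +8 =68
r45=101101 pc4: +16 =84
r46=101110 pc4: +16 =100
r47=101111 pc5: +32 =132
r48=110000 pc2: +4 =136
r49=110001 pc3: +8 =144
r50=110010 pc3: +8 =152
r51=110011 pc4: +16 =168
r52=110100 pc3: +8 =176
r53=110101 pc4: +16 =192
r54=110110 pc4: +16 =208
r55=110111 pc5: +32 =240
r56=111000 pc3: +8 =248
r57=111001 pc4: +16 =264
r58=111010 pc4: +16 =280
r59=111011 pc5: +32 =312
r60=111100 pc4: +16 =328
r61=111101 pc5: +32 =360
r62=111110 pc5: +32 =392
r63=111111 pc6: +64 =456
r64=1000000 pc1: +2 =458
r65=1000001 pc2: +4 =462
r66=1000010 pc2: +4 =466
r67=1000011 pc3: +8 =474
r68=1000100 pc2: +4 =478
r69=1000101 pc3: +8 =486
r70=1000110 pc3: +8 =494
r71=1000111 pc4: +16 =510
r72=1001000 pc2: +4 =514
r73=1001001 pc3: +8 =522
r74=1001010 pc3: +8 =530
r75=1001011 pc4: +16 =546
r76=1001100 pc3: +8 =554
r77=1001101 pc4: +16 =570
r78=1001110 pc4: +16 =586
r79=1001111 pc5: +32 =618
r80=1010000 pc2: +4 =622
r81=1010001 pc3: +8 =630
r82=1010010 pc3: +8 =638
r83=1010011 pc4: +16 =654
r84=1010100 pc3: +8 =662
r85=1010101 pc4: +16 =678
r86=1010110 pc4: +16 =694
r87=1010111 pc5: +32 =726
r88=1011000 pc3: +8 =734
r89=1011001 pc4: +16 =750
r90=1011010 pc4: +16 =766
r91=1011011 pc5: +32 =798
r92=1011100 pc4: +16 =814
r93=1011101 pc5: +32 =846
r94=1011110 pc5: +32 =878
r95=1011111 pc6: +64 =942
r96=1100000 pc2: +4 =946
r97=1100001 pc3: +8 =954
r98=1100010 pc3: +8 =962
r99=1100011 pc4: +16 =978
r100=1100100 pc3: +8 =986
r101=1100101 pc4: +16 =1002
r102=1100110 pc4: +16 =1018
r103=1100111 pc5: +32 =1050
r104=1101000 pc3: +8 =1058
r105=1101001 pc4: +16 =1074
r106=1101010 pc4: +16 =1090
r107=1101011 pc5: +32 =1122

Answer: 1122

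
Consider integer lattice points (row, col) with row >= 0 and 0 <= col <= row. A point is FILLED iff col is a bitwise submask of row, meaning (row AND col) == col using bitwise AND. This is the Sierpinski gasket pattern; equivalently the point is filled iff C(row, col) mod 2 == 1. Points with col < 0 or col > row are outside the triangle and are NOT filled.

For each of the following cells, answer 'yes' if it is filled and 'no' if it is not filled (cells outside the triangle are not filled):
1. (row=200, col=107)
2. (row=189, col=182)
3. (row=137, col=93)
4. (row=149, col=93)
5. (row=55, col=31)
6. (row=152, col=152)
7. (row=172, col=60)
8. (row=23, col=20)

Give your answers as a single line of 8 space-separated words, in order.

Answer: no no no no no yes no yes

Derivation:
(200,107): row=0b11001000, col=0b1101011, row AND col = 0b1001000 = 72; 72 != 107 -> empty
(189,182): row=0b10111101, col=0b10110110, row AND col = 0b10110100 = 180; 180 != 182 -> empty
(137,93): row=0b10001001, col=0b1011101, row AND col = 0b1001 = 9; 9 != 93 -> empty
(149,93): row=0b10010101, col=0b1011101, row AND col = 0b10101 = 21; 21 != 93 -> empty
(55,31): row=0b110111, col=0b11111, row AND col = 0b10111 = 23; 23 != 31 -> empty
(152,152): row=0b10011000, col=0b10011000, row AND col = 0b10011000 = 152; 152 == 152 -> filled
(172,60): row=0b10101100, col=0b111100, row AND col = 0b101100 = 44; 44 != 60 -> empty
(23,20): row=0b10111, col=0b10100, row AND col = 0b10100 = 20; 20 == 20 -> filled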